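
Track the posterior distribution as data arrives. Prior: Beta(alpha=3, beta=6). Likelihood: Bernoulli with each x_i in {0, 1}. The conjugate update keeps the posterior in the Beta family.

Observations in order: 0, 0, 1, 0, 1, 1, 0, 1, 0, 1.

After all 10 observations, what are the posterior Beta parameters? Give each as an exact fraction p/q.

alpha=8, beta=11

obs 1: x=0 → posterior Beta(3, 7)
obs 2: x=0 → posterior Beta(3, 8)
obs 3: x=1 → posterior Beta(4, 8)
obs 4: x=0 → posterior Beta(4, 9)
obs 5: x=1 → posterior Beta(5, 9)
obs 6: x=1 → posterior Beta(6, 9)
obs 7: x=0 → posterior Beta(6, 10)
obs 8: x=1 → posterior Beta(7, 10)
obs 9: x=0 → posterior Beta(7, 11)
obs 10: x=1 → posterior Beta(8, 11)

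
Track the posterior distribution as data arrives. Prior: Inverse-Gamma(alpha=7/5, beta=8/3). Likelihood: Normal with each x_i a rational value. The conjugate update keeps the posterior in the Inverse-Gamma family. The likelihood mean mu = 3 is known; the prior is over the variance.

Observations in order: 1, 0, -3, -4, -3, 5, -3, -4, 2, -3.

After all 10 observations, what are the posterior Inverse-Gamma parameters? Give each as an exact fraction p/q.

obs 1: x=1 → posterior Inverse-Gamma(19/10, 14/3)
obs 2: x=0 → posterior Inverse-Gamma(12/5, 55/6)
obs 3: x=-3 → posterior Inverse-Gamma(29/10, 163/6)
obs 4: x=-4 → posterior Inverse-Gamma(17/5, 155/3)
obs 5: x=-3 → posterior Inverse-Gamma(39/10, 209/3)
obs 6: x=5 → posterior Inverse-Gamma(22/5, 215/3)
obs 7: x=-3 → posterior Inverse-Gamma(49/10, 269/3)
obs 8: x=-4 → posterior Inverse-Gamma(27/5, 685/6)
obs 9: x=2 → posterior Inverse-Gamma(59/10, 344/3)
obs 10: x=-3 → posterior Inverse-Gamma(32/5, 398/3)

alpha=32/5, beta=398/3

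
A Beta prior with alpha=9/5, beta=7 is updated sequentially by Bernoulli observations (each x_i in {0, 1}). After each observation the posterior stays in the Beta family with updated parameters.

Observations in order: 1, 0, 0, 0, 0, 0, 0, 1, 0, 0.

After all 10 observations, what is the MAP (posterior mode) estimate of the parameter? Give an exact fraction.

1/6

obs 1: x=1 → posterior Beta(14/5, 7)
obs 2: x=0 → posterior Beta(14/5, 8)
obs 3: x=0 → posterior Beta(14/5, 9)
obs 4: x=0 → posterior Beta(14/5, 10)
obs 5: x=0 → posterior Beta(14/5, 11)
obs 6: x=0 → posterior Beta(14/5, 12)
obs 7: x=0 → posterior Beta(14/5, 13)
obs 8: x=1 → posterior Beta(19/5, 13)
obs 9: x=0 → posterior Beta(19/5, 14)
obs 10: x=0 → posterior Beta(19/5, 15)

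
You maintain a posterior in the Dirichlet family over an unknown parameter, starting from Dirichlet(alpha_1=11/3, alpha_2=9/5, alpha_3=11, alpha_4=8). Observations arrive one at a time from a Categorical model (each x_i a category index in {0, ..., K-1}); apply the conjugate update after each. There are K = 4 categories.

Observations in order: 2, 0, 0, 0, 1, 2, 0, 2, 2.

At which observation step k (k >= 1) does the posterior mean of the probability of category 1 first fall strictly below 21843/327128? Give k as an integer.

obs 1: x=2 → posterior Dirichlet(11/3, 9/5, 12, 8)
obs 2: x=0 → posterior Dirichlet(14/3, 9/5, 12, 8)
obs 3: x=0 → posterior Dirichlet(17/3, 9/5, 12, 8)
obs 4: x=0 → posterior Dirichlet(20/3, 9/5, 12, 8)
obs 5: x=1 → posterior Dirichlet(20/3, 14/5, 12, 8)
obs 6: x=2 → posterior Dirichlet(20/3, 14/5, 13, 8)
obs 7: x=0 → posterior Dirichlet(23/3, 14/5, 13, 8)
obs 8: x=2 → posterior Dirichlet(23/3, 14/5, 14, 8)
obs 9: x=2 → posterior Dirichlet(23/3, 14/5, 15, 8)

k = 3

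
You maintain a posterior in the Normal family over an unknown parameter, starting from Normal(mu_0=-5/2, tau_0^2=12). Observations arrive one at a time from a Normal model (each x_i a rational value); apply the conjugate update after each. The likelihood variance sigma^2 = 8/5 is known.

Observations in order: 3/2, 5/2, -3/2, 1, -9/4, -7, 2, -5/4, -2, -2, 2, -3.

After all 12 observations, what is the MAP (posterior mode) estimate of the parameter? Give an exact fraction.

-155/182

obs 1: x=3/2 → posterior Normal(35/34, 24/17)
obs 2: x=5/2 → posterior Normal(55/32, 3/4)
obs 3: x=-3/2 → posterior Normal(65/94, 24/47)
obs 4: x=1 → posterior Normal(95/124, 12/31)
obs 5: x=-9/4 → posterior Normal(5/28, 24/77)
obs 6: x=-7 → posterior Normal(-365/368, 6/23)
obs 7: x=2 → posterior Normal(-245/428, 24/107)
obs 8: x=-5/4 → posterior Normal(-40/61, 12/61)
obs 9: x=-2 → posterior Normal(-110/137, 24/137)
obs 10: x=-2 → posterior Normal(-35/38, 3/19)
obs 11: x=2 → posterior Normal(-110/167, 24/167)
obs 12: x=-3 → posterior Normal(-155/182, 12/91)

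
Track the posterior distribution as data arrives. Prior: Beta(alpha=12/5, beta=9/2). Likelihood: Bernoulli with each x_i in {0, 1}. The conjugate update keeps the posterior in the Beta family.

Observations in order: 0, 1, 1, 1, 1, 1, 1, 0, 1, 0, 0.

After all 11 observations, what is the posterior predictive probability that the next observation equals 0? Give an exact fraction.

85/179

obs 1: x=0 → posterior Beta(12/5, 11/2)
obs 2: x=1 → posterior Beta(17/5, 11/2)
obs 3: x=1 → posterior Beta(22/5, 11/2)
obs 4: x=1 → posterior Beta(27/5, 11/2)
obs 5: x=1 → posterior Beta(32/5, 11/2)
obs 6: x=1 → posterior Beta(37/5, 11/2)
obs 7: x=1 → posterior Beta(42/5, 11/2)
obs 8: x=0 → posterior Beta(42/5, 13/2)
obs 9: x=1 → posterior Beta(47/5, 13/2)
obs 10: x=0 → posterior Beta(47/5, 15/2)
obs 11: x=0 → posterior Beta(47/5, 17/2)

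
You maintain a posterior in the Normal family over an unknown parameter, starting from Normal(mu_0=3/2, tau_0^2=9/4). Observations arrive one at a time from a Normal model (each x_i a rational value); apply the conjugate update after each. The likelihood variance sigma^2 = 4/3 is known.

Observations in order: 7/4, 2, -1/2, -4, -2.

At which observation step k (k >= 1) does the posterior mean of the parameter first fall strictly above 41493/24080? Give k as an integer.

k = 2

obs 1: x=7/4 → posterior Normal(285/172, 36/43)
obs 2: x=2 → posterior Normal(501/280, 18/35)
obs 3: x=-1/2 → posterior Normal(447/388, 36/97)
obs 4: x=-4 → posterior Normal(15/496, 9/31)
obs 5: x=-2 → posterior Normal(-201/604, 36/151)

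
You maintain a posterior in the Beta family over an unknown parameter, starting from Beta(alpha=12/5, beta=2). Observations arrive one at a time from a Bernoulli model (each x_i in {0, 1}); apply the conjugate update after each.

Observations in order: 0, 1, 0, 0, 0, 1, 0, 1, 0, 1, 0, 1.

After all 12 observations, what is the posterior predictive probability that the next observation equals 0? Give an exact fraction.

obs 1: x=0 → posterior Beta(12/5, 3)
obs 2: x=1 → posterior Beta(17/5, 3)
obs 3: x=0 → posterior Beta(17/5, 4)
obs 4: x=0 → posterior Beta(17/5, 5)
obs 5: x=0 → posterior Beta(17/5, 6)
obs 6: x=1 → posterior Beta(22/5, 6)
obs 7: x=0 → posterior Beta(22/5, 7)
obs 8: x=1 → posterior Beta(27/5, 7)
obs 9: x=0 → posterior Beta(27/5, 8)
obs 10: x=1 → posterior Beta(32/5, 8)
obs 11: x=0 → posterior Beta(32/5, 9)
obs 12: x=1 → posterior Beta(37/5, 9)

45/82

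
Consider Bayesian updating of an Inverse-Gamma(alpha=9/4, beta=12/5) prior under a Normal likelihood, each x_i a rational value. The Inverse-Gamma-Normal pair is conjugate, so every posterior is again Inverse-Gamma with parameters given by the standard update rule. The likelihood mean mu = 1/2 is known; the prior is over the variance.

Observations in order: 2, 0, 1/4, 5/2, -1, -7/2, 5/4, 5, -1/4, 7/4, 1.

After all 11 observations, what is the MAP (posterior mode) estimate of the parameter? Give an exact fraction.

obs 1: x=2 → posterior Inverse-Gamma(11/4, 141/40)
obs 2: x=0 → posterior Inverse-Gamma(13/4, 73/20)
obs 3: x=1/4 → posterior Inverse-Gamma(15/4, 589/160)
obs 4: x=5/2 → posterior Inverse-Gamma(17/4, 909/160)
obs 5: x=-1 → posterior Inverse-Gamma(19/4, 1089/160)
obs 6: x=-7/2 → posterior Inverse-Gamma(21/4, 2369/160)
obs 7: x=5/4 → posterior Inverse-Gamma(23/4, 1207/80)
obs 8: x=5 → posterior Inverse-Gamma(25/4, 2017/80)
obs 9: x=-1/4 → posterior Inverse-Gamma(27/4, 4079/160)
obs 10: x=7/4 → posterior Inverse-Gamma(29/4, 1051/40)
obs 11: x=1 → posterior Inverse-Gamma(31/4, 132/5)

528/175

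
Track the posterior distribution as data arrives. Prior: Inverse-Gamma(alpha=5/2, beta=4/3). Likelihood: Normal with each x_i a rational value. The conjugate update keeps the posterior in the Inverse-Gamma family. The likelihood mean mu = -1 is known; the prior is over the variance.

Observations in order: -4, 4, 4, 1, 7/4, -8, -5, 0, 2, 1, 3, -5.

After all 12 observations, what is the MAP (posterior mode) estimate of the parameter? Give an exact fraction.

obs 1: x=-4 → posterior Inverse-Gamma(3, 35/6)
obs 2: x=4 → posterior Inverse-Gamma(7/2, 55/3)
obs 3: x=4 → posterior Inverse-Gamma(4, 185/6)
obs 4: x=1 → posterior Inverse-Gamma(9/2, 197/6)
obs 5: x=7/4 → posterior Inverse-Gamma(5, 3515/96)
obs 6: x=-8 → posterior Inverse-Gamma(11/2, 5867/96)
obs 7: x=-5 → posterior Inverse-Gamma(6, 6635/96)
obs 8: x=0 → posterior Inverse-Gamma(13/2, 6683/96)
obs 9: x=2 → posterior Inverse-Gamma(7, 7115/96)
obs 10: x=1 → posterior Inverse-Gamma(15/2, 7307/96)
obs 11: x=3 → posterior Inverse-Gamma(8, 8075/96)
obs 12: x=-5 → posterior Inverse-Gamma(17/2, 8843/96)

8843/912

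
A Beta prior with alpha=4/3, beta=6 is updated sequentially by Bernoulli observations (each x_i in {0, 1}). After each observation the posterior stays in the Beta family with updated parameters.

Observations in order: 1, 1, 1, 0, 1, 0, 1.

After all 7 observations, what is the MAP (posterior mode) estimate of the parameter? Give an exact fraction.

obs 1: x=1 → posterior Beta(7/3, 6)
obs 2: x=1 → posterior Beta(10/3, 6)
obs 3: x=1 → posterior Beta(13/3, 6)
obs 4: x=0 → posterior Beta(13/3, 7)
obs 5: x=1 → posterior Beta(16/3, 7)
obs 6: x=0 → posterior Beta(16/3, 8)
obs 7: x=1 → posterior Beta(19/3, 8)

16/37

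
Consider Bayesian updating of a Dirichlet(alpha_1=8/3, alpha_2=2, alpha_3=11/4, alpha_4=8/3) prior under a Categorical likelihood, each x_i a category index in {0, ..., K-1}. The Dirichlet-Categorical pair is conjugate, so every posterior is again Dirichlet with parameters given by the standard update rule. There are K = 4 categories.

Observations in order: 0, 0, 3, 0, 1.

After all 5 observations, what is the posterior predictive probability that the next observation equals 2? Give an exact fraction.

33/181

obs 1: x=0 → posterior Dirichlet(11/3, 2, 11/4, 8/3)
obs 2: x=0 → posterior Dirichlet(14/3, 2, 11/4, 8/3)
obs 3: x=3 → posterior Dirichlet(14/3, 2, 11/4, 11/3)
obs 4: x=0 → posterior Dirichlet(17/3, 2, 11/4, 11/3)
obs 5: x=1 → posterior Dirichlet(17/3, 3, 11/4, 11/3)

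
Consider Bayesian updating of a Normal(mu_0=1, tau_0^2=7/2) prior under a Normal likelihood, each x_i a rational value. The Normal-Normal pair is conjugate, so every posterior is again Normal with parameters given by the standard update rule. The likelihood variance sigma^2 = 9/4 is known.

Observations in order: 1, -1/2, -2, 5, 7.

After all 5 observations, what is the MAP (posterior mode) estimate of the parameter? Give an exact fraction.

obs 1: x=1 → posterior Normal(1, 63/46)
obs 2: x=-1/2 → posterior Normal(16/37, 63/74)
obs 3: x=-2 → posterior Normal(-4/17, 21/34)
obs 4: x=5 → posterior Normal(58/65, 63/130)
obs 5: x=7 → posterior Normal(156/79, 63/158)

156/79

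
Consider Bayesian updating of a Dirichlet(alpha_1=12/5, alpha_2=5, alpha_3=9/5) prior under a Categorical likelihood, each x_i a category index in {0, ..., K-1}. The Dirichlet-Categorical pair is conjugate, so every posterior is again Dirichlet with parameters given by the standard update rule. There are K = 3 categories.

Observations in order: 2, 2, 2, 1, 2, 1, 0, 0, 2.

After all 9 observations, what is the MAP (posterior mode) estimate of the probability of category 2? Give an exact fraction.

29/76

obs 1: x=2 → posterior Dirichlet(12/5, 5, 14/5)
obs 2: x=2 → posterior Dirichlet(12/5, 5, 19/5)
obs 3: x=2 → posterior Dirichlet(12/5, 5, 24/5)
obs 4: x=1 → posterior Dirichlet(12/5, 6, 24/5)
obs 5: x=2 → posterior Dirichlet(12/5, 6, 29/5)
obs 6: x=1 → posterior Dirichlet(12/5, 7, 29/5)
obs 7: x=0 → posterior Dirichlet(17/5, 7, 29/5)
obs 8: x=0 → posterior Dirichlet(22/5, 7, 29/5)
obs 9: x=2 → posterior Dirichlet(22/5, 7, 34/5)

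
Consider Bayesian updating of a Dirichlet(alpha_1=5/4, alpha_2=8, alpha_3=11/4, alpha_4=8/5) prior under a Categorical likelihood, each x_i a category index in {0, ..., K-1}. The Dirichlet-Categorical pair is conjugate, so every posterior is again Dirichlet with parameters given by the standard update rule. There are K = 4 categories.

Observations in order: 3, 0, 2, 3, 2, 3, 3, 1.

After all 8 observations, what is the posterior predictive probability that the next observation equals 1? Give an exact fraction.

5/12

obs 1: x=3 → posterior Dirichlet(5/4, 8, 11/4, 13/5)
obs 2: x=0 → posterior Dirichlet(9/4, 8, 11/4, 13/5)
obs 3: x=2 → posterior Dirichlet(9/4, 8, 15/4, 13/5)
obs 4: x=3 → posterior Dirichlet(9/4, 8, 15/4, 18/5)
obs 5: x=2 → posterior Dirichlet(9/4, 8, 19/4, 18/5)
obs 6: x=3 → posterior Dirichlet(9/4, 8, 19/4, 23/5)
obs 7: x=3 → posterior Dirichlet(9/4, 8, 19/4, 28/5)
obs 8: x=1 → posterior Dirichlet(9/4, 9, 19/4, 28/5)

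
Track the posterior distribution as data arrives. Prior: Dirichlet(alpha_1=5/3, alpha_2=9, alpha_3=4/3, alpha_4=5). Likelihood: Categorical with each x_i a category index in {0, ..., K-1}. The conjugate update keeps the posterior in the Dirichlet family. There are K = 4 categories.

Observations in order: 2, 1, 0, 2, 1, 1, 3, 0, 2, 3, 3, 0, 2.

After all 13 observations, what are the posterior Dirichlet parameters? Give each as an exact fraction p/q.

alpha_1=14/3, alpha_2=12, alpha_3=16/3, alpha_4=8

obs 1: x=2 → posterior Dirichlet(5/3, 9, 7/3, 5)
obs 2: x=1 → posterior Dirichlet(5/3, 10, 7/3, 5)
obs 3: x=0 → posterior Dirichlet(8/3, 10, 7/3, 5)
obs 4: x=2 → posterior Dirichlet(8/3, 10, 10/3, 5)
obs 5: x=1 → posterior Dirichlet(8/3, 11, 10/3, 5)
obs 6: x=1 → posterior Dirichlet(8/3, 12, 10/3, 5)
obs 7: x=3 → posterior Dirichlet(8/3, 12, 10/3, 6)
obs 8: x=0 → posterior Dirichlet(11/3, 12, 10/3, 6)
obs 9: x=2 → posterior Dirichlet(11/3, 12, 13/3, 6)
obs 10: x=3 → posterior Dirichlet(11/3, 12, 13/3, 7)
obs 11: x=3 → posterior Dirichlet(11/3, 12, 13/3, 8)
obs 12: x=0 → posterior Dirichlet(14/3, 12, 13/3, 8)
obs 13: x=2 → posterior Dirichlet(14/3, 12, 16/3, 8)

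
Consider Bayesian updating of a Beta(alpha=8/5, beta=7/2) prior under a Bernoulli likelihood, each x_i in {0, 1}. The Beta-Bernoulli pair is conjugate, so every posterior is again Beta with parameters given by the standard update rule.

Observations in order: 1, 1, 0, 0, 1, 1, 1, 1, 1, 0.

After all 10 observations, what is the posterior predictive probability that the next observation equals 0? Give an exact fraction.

65/151

obs 1: x=1 → posterior Beta(13/5, 7/2)
obs 2: x=1 → posterior Beta(18/5, 7/2)
obs 3: x=0 → posterior Beta(18/5, 9/2)
obs 4: x=0 → posterior Beta(18/5, 11/2)
obs 5: x=1 → posterior Beta(23/5, 11/2)
obs 6: x=1 → posterior Beta(28/5, 11/2)
obs 7: x=1 → posterior Beta(33/5, 11/2)
obs 8: x=1 → posterior Beta(38/5, 11/2)
obs 9: x=1 → posterior Beta(43/5, 11/2)
obs 10: x=0 → posterior Beta(43/5, 13/2)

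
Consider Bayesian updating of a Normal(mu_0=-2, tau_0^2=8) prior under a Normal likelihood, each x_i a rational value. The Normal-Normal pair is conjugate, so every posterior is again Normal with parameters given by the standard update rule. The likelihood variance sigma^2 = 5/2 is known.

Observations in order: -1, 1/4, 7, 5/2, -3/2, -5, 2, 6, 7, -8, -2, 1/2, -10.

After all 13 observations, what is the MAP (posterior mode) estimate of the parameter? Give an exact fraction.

obs 1: x=-1 → posterior Normal(-26/21, 40/21)
obs 2: x=1/4 → posterior Normal(-22/37, 40/37)
obs 3: x=7 → posterior Normal(90/53, 40/53)
obs 4: x=5/2 → posterior Normal(130/69, 40/69)
obs 5: x=-3/2 → posterior Normal(106/85, 8/17)
obs 6: x=-5 → posterior Normal(26/101, 40/101)
obs 7: x=2 → posterior Normal(58/117, 40/117)
obs 8: x=6 → posterior Normal(22/19, 40/133)
obs 9: x=7 → posterior Normal(266/149, 40/149)
obs 10: x=-8 → posterior Normal(46/55, 8/33)
obs 11: x=-2 → posterior Normal(106/181, 40/181)
obs 12: x=1/2 → posterior Normal(114/197, 40/197)
obs 13: x=-10 → posterior Normal(-46/213, 40/213)

-46/213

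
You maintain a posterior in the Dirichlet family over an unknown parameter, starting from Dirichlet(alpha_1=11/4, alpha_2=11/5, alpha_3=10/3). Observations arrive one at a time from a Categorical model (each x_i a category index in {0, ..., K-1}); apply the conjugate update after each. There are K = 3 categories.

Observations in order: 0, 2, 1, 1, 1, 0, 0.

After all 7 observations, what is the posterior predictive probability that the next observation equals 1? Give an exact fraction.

312/917

obs 1: x=0 → posterior Dirichlet(15/4, 11/5, 10/3)
obs 2: x=2 → posterior Dirichlet(15/4, 11/5, 13/3)
obs 3: x=1 → posterior Dirichlet(15/4, 16/5, 13/3)
obs 4: x=1 → posterior Dirichlet(15/4, 21/5, 13/3)
obs 5: x=1 → posterior Dirichlet(15/4, 26/5, 13/3)
obs 6: x=0 → posterior Dirichlet(19/4, 26/5, 13/3)
obs 7: x=0 → posterior Dirichlet(23/4, 26/5, 13/3)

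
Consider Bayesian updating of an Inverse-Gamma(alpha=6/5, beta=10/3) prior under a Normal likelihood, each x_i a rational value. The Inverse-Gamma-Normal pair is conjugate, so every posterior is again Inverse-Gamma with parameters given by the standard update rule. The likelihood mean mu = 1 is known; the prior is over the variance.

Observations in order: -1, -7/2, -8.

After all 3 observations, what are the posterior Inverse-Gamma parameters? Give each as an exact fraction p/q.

obs 1: x=-1 → posterior Inverse-Gamma(17/10, 16/3)
obs 2: x=-7/2 → posterior Inverse-Gamma(11/5, 371/24)
obs 3: x=-8 → posterior Inverse-Gamma(27/10, 1343/24)

alpha=27/10, beta=1343/24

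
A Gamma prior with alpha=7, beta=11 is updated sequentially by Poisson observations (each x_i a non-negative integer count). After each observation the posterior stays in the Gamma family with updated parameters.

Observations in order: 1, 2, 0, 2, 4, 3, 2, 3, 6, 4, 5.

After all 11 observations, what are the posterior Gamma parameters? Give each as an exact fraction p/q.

alpha=39, beta=22

obs 1: x=1 → posterior Gamma(8, 12)
obs 2: x=2 → posterior Gamma(10, 13)
obs 3: x=0 → posterior Gamma(10, 14)
obs 4: x=2 → posterior Gamma(12, 15)
obs 5: x=4 → posterior Gamma(16, 16)
obs 6: x=3 → posterior Gamma(19, 17)
obs 7: x=2 → posterior Gamma(21, 18)
obs 8: x=3 → posterior Gamma(24, 19)
obs 9: x=6 → posterior Gamma(30, 20)
obs 10: x=4 → posterior Gamma(34, 21)
obs 11: x=5 → posterior Gamma(39, 22)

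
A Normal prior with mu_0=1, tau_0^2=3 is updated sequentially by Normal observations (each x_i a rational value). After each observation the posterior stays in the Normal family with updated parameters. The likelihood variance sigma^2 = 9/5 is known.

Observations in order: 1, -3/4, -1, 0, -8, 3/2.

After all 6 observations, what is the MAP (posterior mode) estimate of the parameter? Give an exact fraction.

-133/132

obs 1: x=1 → posterior Normal(1, 9/8)
obs 2: x=-3/4 → posterior Normal(17/52, 9/13)
obs 3: x=-1 → posterior Normal(-1/24, 1/2)
obs 4: x=0 → posterior Normal(-3/92, 9/23)
obs 5: x=-8 → posterior Normal(-163/112, 9/28)
obs 6: x=3/2 → posterior Normal(-133/132, 3/11)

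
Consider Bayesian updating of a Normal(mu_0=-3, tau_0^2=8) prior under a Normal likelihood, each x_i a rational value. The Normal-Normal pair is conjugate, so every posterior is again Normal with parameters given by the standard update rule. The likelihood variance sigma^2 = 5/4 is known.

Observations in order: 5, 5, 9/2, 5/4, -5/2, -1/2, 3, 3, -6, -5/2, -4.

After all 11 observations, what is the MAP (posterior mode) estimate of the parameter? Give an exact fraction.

obs 1: x=5 → posterior Normal(145/37, 40/37)
obs 2: x=5 → posterior Normal(305/69, 40/69)
obs 3: x=9/2 → posterior Normal(449/101, 40/101)
obs 4: x=5/4 → posterior Normal(489/133, 40/133)
obs 5: x=-5/2 → posterior Normal(409/165, 8/33)
obs 6: x=-1/2 → posterior Normal(393/197, 40/197)
obs 7: x=3 → posterior Normal(489/229, 40/229)
obs 8: x=3 → posterior Normal(65/29, 40/261)
obs 9: x=-6 → posterior Normal(393/293, 40/293)
obs 10: x=-5/2 → posterior Normal(313/325, 8/65)
obs 11: x=-4 → posterior Normal(185/357, 40/357)

185/357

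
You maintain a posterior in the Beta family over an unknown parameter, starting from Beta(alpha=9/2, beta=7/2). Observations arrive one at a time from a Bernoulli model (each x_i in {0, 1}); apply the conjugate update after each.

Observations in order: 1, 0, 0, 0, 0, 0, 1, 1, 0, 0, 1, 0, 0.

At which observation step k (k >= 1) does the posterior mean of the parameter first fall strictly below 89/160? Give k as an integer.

obs 1: x=1 → posterior Beta(11/2, 7/2)
obs 2: x=0 → posterior Beta(11/2, 9/2)
obs 3: x=0 → posterior Beta(11/2, 11/2)
obs 4: x=0 → posterior Beta(11/2, 13/2)
obs 5: x=0 → posterior Beta(11/2, 15/2)
obs 6: x=0 → posterior Beta(11/2, 17/2)
obs 7: x=1 → posterior Beta(13/2, 17/2)
obs 8: x=1 → posterior Beta(15/2, 17/2)
obs 9: x=0 → posterior Beta(15/2, 19/2)
obs 10: x=0 → posterior Beta(15/2, 21/2)
obs 11: x=1 → posterior Beta(17/2, 21/2)
obs 12: x=0 → posterior Beta(17/2, 23/2)
obs 13: x=0 → posterior Beta(17/2, 25/2)

k = 2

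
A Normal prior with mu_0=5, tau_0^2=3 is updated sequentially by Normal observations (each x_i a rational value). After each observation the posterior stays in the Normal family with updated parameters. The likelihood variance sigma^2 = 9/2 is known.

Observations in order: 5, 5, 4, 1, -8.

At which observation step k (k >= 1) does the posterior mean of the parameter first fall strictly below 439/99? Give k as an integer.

obs 1: x=5 → posterior Normal(5, 9/5)
obs 2: x=5 → posterior Normal(5, 9/7)
obs 3: x=4 → posterior Normal(43/9, 1)
obs 4: x=1 → posterior Normal(45/11, 9/11)
obs 5: x=-8 → posterior Normal(29/13, 9/13)

k = 4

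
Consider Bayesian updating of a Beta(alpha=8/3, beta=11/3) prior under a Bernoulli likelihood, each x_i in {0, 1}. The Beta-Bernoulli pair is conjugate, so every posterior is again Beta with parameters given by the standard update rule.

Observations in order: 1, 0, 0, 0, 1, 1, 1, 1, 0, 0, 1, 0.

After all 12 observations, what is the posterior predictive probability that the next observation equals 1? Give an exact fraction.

obs 1: x=1 → posterior Beta(11/3, 11/3)
obs 2: x=0 → posterior Beta(11/3, 14/3)
obs 3: x=0 → posterior Beta(11/3, 17/3)
obs 4: x=0 → posterior Beta(11/3, 20/3)
obs 5: x=1 → posterior Beta(14/3, 20/3)
obs 6: x=1 → posterior Beta(17/3, 20/3)
obs 7: x=1 → posterior Beta(20/3, 20/3)
obs 8: x=1 → posterior Beta(23/3, 20/3)
obs 9: x=0 → posterior Beta(23/3, 23/3)
obs 10: x=0 → posterior Beta(23/3, 26/3)
obs 11: x=1 → posterior Beta(26/3, 26/3)
obs 12: x=0 → posterior Beta(26/3, 29/3)

26/55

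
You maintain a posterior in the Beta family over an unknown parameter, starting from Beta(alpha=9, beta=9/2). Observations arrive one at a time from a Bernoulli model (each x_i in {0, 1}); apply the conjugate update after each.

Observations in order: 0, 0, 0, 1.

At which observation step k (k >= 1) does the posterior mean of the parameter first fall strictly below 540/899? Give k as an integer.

obs 1: x=0 → posterior Beta(9, 11/2)
obs 2: x=0 → posterior Beta(9, 13/2)
obs 3: x=0 → posterior Beta(9, 15/2)
obs 4: x=1 → posterior Beta(10, 15/2)

k = 2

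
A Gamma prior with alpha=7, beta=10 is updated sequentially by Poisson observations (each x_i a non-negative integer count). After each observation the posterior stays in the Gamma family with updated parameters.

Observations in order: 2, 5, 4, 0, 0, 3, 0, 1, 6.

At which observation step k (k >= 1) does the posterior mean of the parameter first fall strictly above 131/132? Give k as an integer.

obs 1: x=2 → posterior Gamma(9, 11)
obs 2: x=5 → posterior Gamma(14, 12)
obs 3: x=4 → posterior Gamma(18, 13)
obs 4: x=0 → posterior Gamma(18, 14)
obs 5: x=0 → posterior Gamma(18, 15)
obs 6: x=3 → posterior Gamma(21, 16)
obs 7: x=0 → posterior Gamma(21, 17)
obs 8: x=1 → posterior Gamma(22, 18)
obs 9: x=6 → posterior Gamma(28, 19)

k = 2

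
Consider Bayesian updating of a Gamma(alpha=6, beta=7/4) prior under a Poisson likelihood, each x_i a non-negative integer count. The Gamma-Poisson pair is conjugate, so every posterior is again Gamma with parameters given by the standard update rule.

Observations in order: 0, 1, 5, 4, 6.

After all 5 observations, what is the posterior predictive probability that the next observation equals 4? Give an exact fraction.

100076775152717451872843806416548313600/596216567187872108348956733961803993281

obs 1: x=0 → posterior Gamma(6, 11/4)
obs 2: x=1 → posterior Gamma(7, 15/4)
obs 3: x=5 → posterior Gamma(12, 19/4)
obs 4: x=4 → posterior Gamma(16, 23/4)
obs 5: x=6 → posterior Gamma(22, 27/4)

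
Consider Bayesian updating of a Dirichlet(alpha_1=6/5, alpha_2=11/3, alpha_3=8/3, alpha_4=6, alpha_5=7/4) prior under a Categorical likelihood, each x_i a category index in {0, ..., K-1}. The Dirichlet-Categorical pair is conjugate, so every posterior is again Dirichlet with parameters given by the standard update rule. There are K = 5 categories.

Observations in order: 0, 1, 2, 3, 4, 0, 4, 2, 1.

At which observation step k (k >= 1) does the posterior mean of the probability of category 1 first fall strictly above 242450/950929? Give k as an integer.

obs 1: x=0 → posterior Dirichlet(11/5, 11/3, 8/3, 6, 7/4)
obs 2: x=1 → posterior Dirichlet(11/5, 14/3, 8/3, 6, 7/4)
obs 3: x=2 → posterior Dirichlet(11/5, 14/3, 11/3, 6, 7/4)
obs 4: x=3 → posterior Dirichlet(11/5, 14/3, 11/3, 7, 7/4)
obs 5: x=4 → posterior Dirichlet(11/5, 14/3, 11/3, 7, 11/4)
obs 6: x=0 → posterior Dirichlet(16/5, 14/3, 11/3, 7, 11/4)
obs 7: x=4 → posterior Dirichlet(16/5, 14/3, 11/3, 7, 15/4)
obs 8: x=2 → posterior Dirichlet(16/5, 14/3, 14/3, 7, 15/4)
obs 9: x=1 → posterior Dirichlet(16/5, 17/3, 14/3, 7, 15/4)

k = 2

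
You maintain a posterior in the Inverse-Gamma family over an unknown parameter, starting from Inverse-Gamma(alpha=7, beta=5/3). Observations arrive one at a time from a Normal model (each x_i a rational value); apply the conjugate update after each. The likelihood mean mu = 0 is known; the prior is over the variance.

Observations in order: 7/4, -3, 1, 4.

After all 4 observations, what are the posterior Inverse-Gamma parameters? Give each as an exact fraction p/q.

obs 1: x=7/4 → posterior Inverse-Gamma(15/2, 307/96)
obs 2: x=-3 → posterior Inverse-Gamma(8, 739/96)
obs 3: x=1 → posterior Inverse-Gamma(17/2, 787/96)
obs 4: x=4 → posterior Inverse-Gamma(9, 1555/96)

alpha=9, beta=1555/96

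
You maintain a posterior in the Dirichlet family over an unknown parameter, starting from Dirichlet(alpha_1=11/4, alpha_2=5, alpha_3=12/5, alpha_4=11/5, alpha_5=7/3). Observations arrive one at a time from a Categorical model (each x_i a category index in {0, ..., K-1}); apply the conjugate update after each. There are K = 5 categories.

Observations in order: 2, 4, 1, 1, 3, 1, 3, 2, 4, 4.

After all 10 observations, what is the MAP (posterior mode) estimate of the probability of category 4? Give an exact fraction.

260/1181

obs 1: x=2 → posterior Dirichlet(11/4, 5, 17/5, 11/5, 7/3)
obs 2: x=4 → posterior Dirichlet(11/4, 5, 17/5, 11/5, 10/3)
obs 3: x=1 → posterior Dirichlet(11/4, 6, 17/5, 11/5, 10/3)
obs 4: x=1 → posterior Dirichlet(11/4, 7, 17/5, 11/5, 10/3)
obs 5: x=3 → posterior Dirichlet(11/4, 7, 17/5, 16/5, 10/3)
obs 6: x=1 → posterior Dirichlet(11/4, 8, 17/5, 16/5, 10/3)
obs 7: x=3 → posterior Dirichlet(11/4, 8, 17/5, 21/5, 10/3)
obs 8: x=2 → posterior Dirichlet(11/4, 8, 22/5, 21/5, 10/3)
obs 9: x=4 → posterior Dirichlet(11/4, 8, 22/5, 21/5, 13/3)
obs 10: x=4 → posterior Dirichlet(11/4, 8, 22/5, 21/5, 16/3)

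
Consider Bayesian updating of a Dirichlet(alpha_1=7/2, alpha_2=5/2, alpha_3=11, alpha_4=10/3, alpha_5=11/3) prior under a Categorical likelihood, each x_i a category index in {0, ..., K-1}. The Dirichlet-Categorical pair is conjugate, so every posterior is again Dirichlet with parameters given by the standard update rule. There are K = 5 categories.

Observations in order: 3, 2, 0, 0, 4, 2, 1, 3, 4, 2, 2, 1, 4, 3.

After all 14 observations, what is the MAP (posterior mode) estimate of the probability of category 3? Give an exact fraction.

obs 1: x=3 → posterior Dirichlet(7/2, 5/2, 11, 13/3, 11/3)
obs 2: x=2 → posterior Dirichlet(7/2, 5/2, 12, 13/3, 11/3)
obs 3: x=0 → posterior Dirichlet(9/2, 5/2, 12, 13/3, 11/3)
obs 4: x=0 → posterior Dirichlet(11/2, 5/2, 12, 13/3, 11/3)
obs 5: x=4 → posterior Dirichlet(11/2, 5/2, 12, 13/3, 14/3)
obs 6: x=2 → posterior Dirichlet(11/2, 5/2, 13, 13/3, 14/3)
obs 7: x=1 → posterior Dirichlet(11/2, 7/2, 13, 13/3, 14/3)
obs 8: x=3 → posterior Dirichlet(11/2, 7/2, 13, 16/3, 14/3)
obs 9: x=4 → posterior Dirichlet(11/2, 7/2, 13, 16/3, 17/3)
obs 10: x=2 → posterior Dirichlet(11/2, 7/2, 14, 16/3, 17/3)
obs 11: x=2 → posterior Dirichlet(11/2, 7/2, 15, 16/3, 17/3)
obs 12: x=1 → posterior Dirichlet(11/2, 9/2, 15, 16/3, 17/3)
obs 13: x=4 → posterior Dirichlet(11/2, 9/2, 15, 16/3, 20/3)
obs 14: x=3 → posterior Dirichlet(11/2, 9/2, 15, 19/3, 20/3)

16/99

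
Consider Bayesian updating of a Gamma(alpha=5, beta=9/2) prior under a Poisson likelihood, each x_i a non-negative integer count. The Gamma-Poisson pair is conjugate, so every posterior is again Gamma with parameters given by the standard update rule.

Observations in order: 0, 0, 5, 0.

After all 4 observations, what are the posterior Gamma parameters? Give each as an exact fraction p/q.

alpha=10, beta=17/2

obs 1: x=0 → posterior Gamma(5, 11/2)
obs 2: x=0 → posterior Gamma(5, 13/2)
obs 3: x=5 → posterior Gamma(10, 15/2)
obs 4: x=0 → posterior Gamma(10, 17/2)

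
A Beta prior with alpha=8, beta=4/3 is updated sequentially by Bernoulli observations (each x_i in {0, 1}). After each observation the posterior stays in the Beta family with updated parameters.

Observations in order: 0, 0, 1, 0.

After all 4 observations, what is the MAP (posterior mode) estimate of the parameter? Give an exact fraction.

12/17

obs 1: x=0 → posterior Beta(8, 7/3)
obs 2: x=0 → posterior Beta(8, 10/3)
obs 3: x=1 → posterior Beta(9, 10/3)
obs 4: x=0 → posterior Beta(9, 13/3)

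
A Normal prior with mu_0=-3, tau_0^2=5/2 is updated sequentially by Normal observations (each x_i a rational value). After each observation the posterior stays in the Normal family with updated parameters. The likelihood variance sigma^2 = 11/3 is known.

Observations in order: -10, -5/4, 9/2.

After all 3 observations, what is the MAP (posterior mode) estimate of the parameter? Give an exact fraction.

-669/268

obs 1: x=-10 → posterior Normal(-216/37, 55/37)
obs 2: x=-5/4 → posterior Normal(-939/208, 55/52)
obs 3: x=9/2 → posterior Normal(-669/268, 55/67)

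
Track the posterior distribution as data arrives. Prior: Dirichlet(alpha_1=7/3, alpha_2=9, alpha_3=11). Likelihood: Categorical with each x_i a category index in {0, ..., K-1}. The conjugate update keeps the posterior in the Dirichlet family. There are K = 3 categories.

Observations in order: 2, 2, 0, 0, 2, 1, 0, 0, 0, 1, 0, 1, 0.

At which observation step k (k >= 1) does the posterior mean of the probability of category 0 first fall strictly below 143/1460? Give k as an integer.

obs 1: x=2 → posterior Dirichlet(7/3, 9, 12)
obs 2: x=2 → posterior Dirichlet(7/3, 9, 13)
obs 3: x=0 → posterior Dirichlet(10/3, 9, 13)
obs 4: x=0 → posterior Dirichlet(13/3, 9, 13)
obs 5: x=2 → posterior Dirichlet(13/3, 9, 14)
obs 6: x=1 → posterior Dirichlet(13/3, 10, 14)
obs 7: x=0 → posterior Dirichlet(16/3, 10, 14)
obs 8: x=0 → posterior Dirichlet(19/3, 10, 14)
obs 9: x=0 → posterior Dirichlet(22/3, 10, 14)
obs 10: x=1 → posterior Dirichlet(22/3, 11, 14)
obs 11: x=0 → posterior Dirichlet(25/3, 11, 14)
obs 12: x=1 → posterior Dirichlet(25/3, 12, 14)
obs 13: x=0 → posterior Dirichlet(28/3, 12, 14)

k = 2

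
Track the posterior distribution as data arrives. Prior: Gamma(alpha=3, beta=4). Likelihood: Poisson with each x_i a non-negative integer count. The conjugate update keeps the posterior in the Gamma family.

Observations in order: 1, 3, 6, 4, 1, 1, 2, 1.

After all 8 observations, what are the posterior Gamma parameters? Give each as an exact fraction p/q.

obs 1: x=1 → posterior Gamma(4, 5)
obs 2: x=3 → posterior Gamma(7, 6)
obs 3: x=6 → posterior Gamma(13, 7)
obs 4: x=4 → posterior Gamma(17, 8)
obs 5: x=1 → posterior Gamma(18, 9)
obs 6: x=1 → posterior Gamma(19, 10)
obs 7: x=2 → posterior Gamma(21, 11)
obs 8: x=1 → posterior Gamma(22, 12)

alpha=22, beta=12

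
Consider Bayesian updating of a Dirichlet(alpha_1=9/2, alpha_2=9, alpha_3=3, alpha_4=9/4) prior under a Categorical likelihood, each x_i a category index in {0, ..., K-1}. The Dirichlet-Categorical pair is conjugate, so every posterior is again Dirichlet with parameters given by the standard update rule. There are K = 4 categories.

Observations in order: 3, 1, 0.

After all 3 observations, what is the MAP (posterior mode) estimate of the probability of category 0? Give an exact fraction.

18/71

obs 1: x=3 → posterior Dirichlet(9/2, 9, 3, 13/4)
obs 2: x=1 → posterior Dirichlet(9/2, 10, 3, 13/4)
obs 3: x=0 → posterior Dirichlet(11/2, 10, 3, 13/4)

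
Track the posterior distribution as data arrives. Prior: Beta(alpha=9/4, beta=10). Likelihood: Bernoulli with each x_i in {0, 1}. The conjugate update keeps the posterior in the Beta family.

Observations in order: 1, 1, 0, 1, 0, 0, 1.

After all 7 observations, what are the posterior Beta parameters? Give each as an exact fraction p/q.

obs 1: x=1 → posterior Beta(13/4, 10)
obs 2: x=1 → posterior Beta(17/4, 10)
obs 3: x=0 → posterior Beta(17/4, 11)
obs 4: x=1 → posterior Beta(21/4, 11)
obs 5: x=0 → posterior Beta(21/4, 12)
obs 6: x=0 → posterior Beta(21/4, 13)
obs 7: x=1 → posterior Beta(25/4, 13)

alpha=25/4, beta=13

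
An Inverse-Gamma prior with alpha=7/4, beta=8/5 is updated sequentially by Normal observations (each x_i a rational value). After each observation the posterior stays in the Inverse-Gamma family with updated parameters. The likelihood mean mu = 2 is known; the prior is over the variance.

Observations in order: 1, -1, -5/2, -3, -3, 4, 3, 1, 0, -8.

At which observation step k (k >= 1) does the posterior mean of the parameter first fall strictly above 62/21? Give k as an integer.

k = 2

obs 1: x=1 → posterior Inverse-Gamma(9/4, 21/10)
obs 2: x=-1 → posterior Inverse-Gamma(11/4, 33/5)
obs 3: x=-5/2 → posterior Inverse-Gamma(13/4, 669/40)
obs 4: x=-3 → posterior Inverse-Gamma(15/4, 1169/40)
obs 5: x=-3 → posterior Inverse-Gamma(17/4, 1669/40)
obs 6: x=4 → posterior Inverse-Gamma(19/4, 1749/40)
obs 7: x=3 → posterior Inverse-Gamma(21/4, 1769/40)
obs 8: x=1 → posterior Inverse-Gamma(23/4, 1789/40)
obs 9: x=0 → posterior Inverse-Gamma(25/4, 1869/40)
obs 10: x=-8 → posterior Inverse-Gamma(27/4, 3869/40)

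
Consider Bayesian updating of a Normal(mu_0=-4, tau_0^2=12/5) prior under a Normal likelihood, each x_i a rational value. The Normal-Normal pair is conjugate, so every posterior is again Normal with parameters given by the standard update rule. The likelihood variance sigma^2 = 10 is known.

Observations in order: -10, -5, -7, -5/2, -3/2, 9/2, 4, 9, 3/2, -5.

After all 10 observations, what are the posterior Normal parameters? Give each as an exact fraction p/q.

obs 1: x=-10 → posterior Normal(-160/31, 60/31)
obs 2: x=-5 → posterior Normal(-190/37, 60/37)
obs 3: x=-7 → posterior Normal(-232/43, 60/43)
obs 4: x=-5/2 → posterior Normal(-247/49, 60/49)
obs 5: x=-3/2 → posterior Normal(-256/55, 12/11)
obs 6: x=9/2 → posterior Normal(-229/61, 60/61)
obs 7: x=4 → posterior Normal(-205/67, 60/67)
obs 8: x=9 → posterior Normal(-151/73, 60/73)
obs 9: x=3/2 → posterior Normal(-142/79, 60/79)
obs 10: x=-5 → posterior Normal(-172/85, 12/17)

mu_0=-172/85, tau_0^2=12/17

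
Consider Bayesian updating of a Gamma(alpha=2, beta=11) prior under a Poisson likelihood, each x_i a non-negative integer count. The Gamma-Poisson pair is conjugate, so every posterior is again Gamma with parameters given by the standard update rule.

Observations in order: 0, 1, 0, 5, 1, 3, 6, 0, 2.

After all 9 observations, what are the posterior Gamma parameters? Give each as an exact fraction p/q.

obs 1: x=0 → posterior Gamma(2, 12)
obs 2: x=1 → posterior Gamma(3, 13)
obs 3: x=0 → posterior Gamma(3, 14)
obs 4: x=5 → posterior Gamma(8, 15)
obs 5: x=1 → posterior Gamma(9, 16)
obs 6: x=3 → posterior Gamma(12, 17)
obs 7: x=6 → posterior Gamma(18, 18)
obs 8: x=0 → posterior Gamma(18, 19)
obs 9: x=2 → posterior Gamma(20, 20)

alpha=20, beta=20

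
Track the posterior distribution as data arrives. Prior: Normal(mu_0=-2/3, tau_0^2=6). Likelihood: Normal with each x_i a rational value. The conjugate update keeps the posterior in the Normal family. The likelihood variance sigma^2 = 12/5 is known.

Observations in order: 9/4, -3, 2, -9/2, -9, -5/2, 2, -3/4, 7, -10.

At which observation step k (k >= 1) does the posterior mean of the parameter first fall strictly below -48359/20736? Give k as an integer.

obs 1: x=9/4 → posterior Normal(17/12, 12/7)
obs 2: x=-3 → posterior Normal(-61/144, 1)
obs 3: x=2 → posterior Normal(59/204, 12/17)
obs 4: x=-9/2 → posterior Normal(-211/264, 6/11)
obs 5: x=-9 → posterior Normal(-751/324, 4/9)
obs 6: x=-5/2 → posterior Normal(-901/384, 3/8)
obs 7: x=2 → posterior Normal(-781/444, 12/37)
obs 8: x=-3/4 → posterior Normal(-59/36, 2/7)
obs 9: x=7 → posterior Normal(-203/282, 12/47)
obs 10: x=-10 → posterior Normal(-503/312, 3/13)

k = 6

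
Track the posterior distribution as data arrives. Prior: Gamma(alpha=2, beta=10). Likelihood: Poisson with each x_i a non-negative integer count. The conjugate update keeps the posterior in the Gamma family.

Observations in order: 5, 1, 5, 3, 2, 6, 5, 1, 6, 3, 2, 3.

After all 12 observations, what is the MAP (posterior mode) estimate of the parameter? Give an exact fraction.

43/22

obs 1: x=5 → posterior Gamma(7, 11)
obs 2: x=1 → posterior Gamma(8, 12)
obs 3: x=5 → posterior Gamma(13, 13)
obs 4: x=3 → posterior Gamma(16, 14)
obs 5: x=2 → posterior Gamma(18, 15)
obs 6: x=6 → posterior Gamma(24, 16)
obs 7: x=5 → posterior Gamma(29, 17)
obs 8: x=1 → posterior Gamma(30, 18)
obs 9: x=6 → posterior Gamma(36, 19)
obs 10: x=3 → posterior Gamma(39, 20)
obs 11: x=2 → posterior Gamma(41, 21)
obs 12: x=3 → posterior Gamma(44, 22)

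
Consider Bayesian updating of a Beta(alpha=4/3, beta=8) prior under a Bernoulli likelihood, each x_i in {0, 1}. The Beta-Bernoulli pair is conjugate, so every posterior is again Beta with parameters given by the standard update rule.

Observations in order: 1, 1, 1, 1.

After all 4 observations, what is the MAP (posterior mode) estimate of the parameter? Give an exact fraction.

13/34

obs 1: x=1 → posterior Beta(7/3, 8)
obs 2: x=1 → posterior Beta(10/3, 8)
obs 3: x=1 → posterior Beta(13/3, 8)
obs 4: x=1 → posterior Beta(16/3, 8)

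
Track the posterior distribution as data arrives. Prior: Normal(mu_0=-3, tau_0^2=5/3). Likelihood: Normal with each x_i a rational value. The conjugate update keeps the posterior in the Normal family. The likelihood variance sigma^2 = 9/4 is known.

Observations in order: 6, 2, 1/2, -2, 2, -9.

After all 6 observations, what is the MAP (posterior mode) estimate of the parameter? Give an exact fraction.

-13/21

obs 1: x=6 → posterior Normal(39/47, 45/47)
obs 2: x=2 → posterior Normal(79/67, 45/67)
obs 3: x=1/2 → posterior Normal(89/87, 15/29)
obs 4: x=-2 → posterior Normal(49/107, 45/107)
obs 5: x=2 → posterior Normal(89/127, 45/127)
obs 6: x=-9 → posterior Normal(-13/21, 15/49)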